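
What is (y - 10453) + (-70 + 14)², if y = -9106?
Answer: -16423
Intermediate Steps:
(y - 10453) + (-70 + 14)² = (-9106 - 10453) + (-70 + 14)² = -19559 + (-56)² = -19559 + 3136 = -16423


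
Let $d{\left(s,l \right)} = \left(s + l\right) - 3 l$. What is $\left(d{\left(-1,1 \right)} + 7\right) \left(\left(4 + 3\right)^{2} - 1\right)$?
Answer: $192$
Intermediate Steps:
$d{\left(s,l \right)} = s - 2 l$ ($d{\left(s,l \right)} = \left(l + s\right) - 3 l = s - 2 l$)
$\left(d{\left(-1,1 \right)} + 7\right) \left(\left(4 + 3\right)^{2} - 1\right) = \left(\left(-1 - 2\right) + 7\right) \left(\left(4 + 3\right)^{2} - 1\right) = \left(\left(-1 - 2\right) + 7\right) \left(7^{2} - 1\right) = \left(-3 + 7\right) \left(49 - 1\right) = 4 \cdot 48 = 192$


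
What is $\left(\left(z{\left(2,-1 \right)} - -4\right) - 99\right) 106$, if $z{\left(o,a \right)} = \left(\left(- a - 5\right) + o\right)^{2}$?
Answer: $-9646$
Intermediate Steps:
$z{\left(o,a \right)} = \left(-5 + o - a\right)^{2}$ ($z{\left(o,a \right)} = \left(\left(-5 - a\right) + o\right)^{2} = \left(-5 + o - a\right)^{2}$)
$\left(\left(z{\left(2,-1 \right)} - -4\right) - 99\right) 106 = \left(\left(\left(5 - 1 - 2\right)^{2} - -4\right) - 99\right) 106 = \left(\left(\left(5 - 1 - 2\right)^{2} + 4\right) - 99\right) 106 = \left(\left(2^{2} + 4\right) - 99\right) 106 = \left(\left(4 + 4\right) - 99\right) 106 = \left(8 - 99\right) 106 = \left(-91\right) 106 = -9646$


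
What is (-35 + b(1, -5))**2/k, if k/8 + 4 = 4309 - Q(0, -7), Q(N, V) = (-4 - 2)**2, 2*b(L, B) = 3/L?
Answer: 4489/136608 ≈ 0.032860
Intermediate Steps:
b(L, B) = 3/(2*L) (b(L, B) = (3/L)/2 = 3/(2*L))
Q(N, V) = 36 (Q(N, V) = (-6)**2 = 36)
k = 34152 (k = -32 + 8*(4309 - 1*36) = -32 + 8*(4309 - 36) = -32 + 8*4273 = -32 + 34184 = 34152)
(-35 + b(1, -5))**2/k = (-35 + (3/2)/1)**2/34152 = (-35 + (3/2)*1)**2*(1/34152) = (-35 + 3/2)**2*(1/34152) = (-67/2)**2*(1/34152) = (4489/4)*(1/34152) = 4489/136608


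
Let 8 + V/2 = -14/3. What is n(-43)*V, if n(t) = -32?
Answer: 2432/3 ≈ 810.67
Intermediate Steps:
V = -76/3 (V = -16 + 2*(-14/3) = -16 - 28/3 = -76/3 ≈ -25.333)
n(-43)*V = -32*(-76/3) = 2432/3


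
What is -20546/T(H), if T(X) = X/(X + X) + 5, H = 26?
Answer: -41092/11 ≈ -3735.6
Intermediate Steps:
T(X) = 11/2 (T(X) = X/((2*X)) + 5 = (1/(2*X))*X + 5 = ½ + 5 = 11/2)
-20546/T(H) = -20546/11/2 = -20546*2/11 = -41092/11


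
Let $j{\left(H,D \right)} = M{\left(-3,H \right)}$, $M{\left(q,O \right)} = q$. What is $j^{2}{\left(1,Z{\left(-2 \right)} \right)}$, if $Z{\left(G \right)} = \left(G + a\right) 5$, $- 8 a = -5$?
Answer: $9$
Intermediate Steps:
$a = \frac{5}{8}$ ($a = \left(- \frac{1}{8}\right) \left(-5\right) = \frac{5}{8} \approx 0.625$)
$Z{\left(G \right)} = \frac{25}{8} + 5 G$ ($Z{\left(G \right)} = \left(G + \frac{5}{8}\right) 5 = \left(\frac{5}{8} + G\right) 5 = \frac{25}{8} + 5 G$)
$j{\left(H,D \right)} = -3$
$j^{2}{\left(1,Z{\left(-2 \right)} \right)} = \left(-3\right)^{2} = 9$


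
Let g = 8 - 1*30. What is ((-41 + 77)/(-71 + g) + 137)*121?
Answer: 512435/31 ≈ 16530.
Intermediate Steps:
g = -22 (g = 8 - 30 = -22)
((-41 + 77)/(-71 + g) + 137)*121 = ((-41 + 77)/(-71 - 22) + 137)*121 = (36/(-93) + 137)*121 = (36*(-1/93) + 137)*121 = (-12/31 + 137)*121 = (4235/31)*121 = 512435/31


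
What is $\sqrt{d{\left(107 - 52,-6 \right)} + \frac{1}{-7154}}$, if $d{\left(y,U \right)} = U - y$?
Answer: $\frac{i \sqrt{63713670}}{1022} \approx 7.8103 i$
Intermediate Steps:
$\sqrt{d{\left(107 - 52,-6 \right)} + \frac{1}{-7154}} = \sqrt{\left(-6 - \left(107 - 52\right)\right) + \frac{1}{-7154}} = \sqrt{\left(-6 - 55\right) - \frac{1}{7154}} = \sqrt{-61 - \frac{1}{7154}} = \sqrt{- \frac{436395}{7154}} = \frac{i \sqrt{63713670}}{1022}$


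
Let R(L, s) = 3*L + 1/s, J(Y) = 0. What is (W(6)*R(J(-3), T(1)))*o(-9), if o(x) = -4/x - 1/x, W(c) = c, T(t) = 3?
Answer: 10/9 ≈ 1.1111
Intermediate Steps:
o(x) = -5/x
R(L, s) = 1/s + 3*L
(W(6)*R(J(-3), T(1)))*o(-9) = (6*(1/3 + 3*0))*(-5/(-9)) = (6*(1/3 + 0))*(-5*(-1/9)) = (6*(1/3))*(5/9) = 2*(5/9) = 10/9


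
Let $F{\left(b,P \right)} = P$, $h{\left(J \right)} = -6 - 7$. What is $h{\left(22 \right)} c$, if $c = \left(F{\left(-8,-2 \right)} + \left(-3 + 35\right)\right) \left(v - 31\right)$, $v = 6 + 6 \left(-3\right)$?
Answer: $16770$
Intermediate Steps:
$h{\left(J \right)} = -13$ ($h{\left(J \right)} = -6 - 7 = -13$)
$v = -12$ ($v = 6 - 18 = -12$)
$c = -1290$ ($c = \left(-2 + \left(-3 + 35\right)\right) \left(-12 - 31\right) = \left(-2 + 32\right) \left(-43\right) = 30 \left(-43\right) = -1290$)
$h{\left(22 \right)} c = \left(-13\right) \left(-1290\right) = 16770$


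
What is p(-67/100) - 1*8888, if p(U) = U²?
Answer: -88875511/10000 ≈ -8887.5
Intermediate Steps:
p(-67/100) - 1*8888 = (-67/100)² - 1*8888 = (-67*1/100)² - 8888 = (-67/100)² - 8888 = 4489/10000 - 8888 = -88875511/10000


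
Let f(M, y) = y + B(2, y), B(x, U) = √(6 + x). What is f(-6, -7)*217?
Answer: -1519 + 434*√2 ≈ -905.23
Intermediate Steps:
f(M, y) = y + 2*√2 (f(M, y) = y + √(6 + 2) = y + √8 = y + 2*√2)
f(-6, -7)*217 = (-7 + 2*√2)*217 = -1519 + 434*√2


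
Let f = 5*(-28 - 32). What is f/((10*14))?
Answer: -15/7 ≈ -2.1429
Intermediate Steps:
f = -300 (f = 5*(-60) = -300)
f/((10*14)) = -300/(10*14) = -300/140 = -300*1/140 = -15/7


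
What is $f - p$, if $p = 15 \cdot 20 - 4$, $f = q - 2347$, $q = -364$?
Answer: $-3007$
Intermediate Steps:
$f = -2711$ ($f = -364 - 2347 = -2711$)
$p = 296$ ($p = 300 - 4 = 296$)
$f - p = -2711 - 296 = -3007$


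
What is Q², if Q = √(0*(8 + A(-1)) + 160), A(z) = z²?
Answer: 160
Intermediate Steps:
Q = 4*√10 (Q = √(0*(8 + (-1)²) + 160) = √(0*(8 + 1) + 160) = √(0*9 + 160) = √(0 + 160) = √160 = 4*√10 ≈ 12.649)
Q² = (4*√10)² = 160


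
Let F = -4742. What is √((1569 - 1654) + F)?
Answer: I*√4827 ≈ 69.477*I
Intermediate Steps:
√((1569 - 1654) + F) = √((1569 - 1654) - 4742) = √(-85 - 4742) = √(-4827) = I*√4827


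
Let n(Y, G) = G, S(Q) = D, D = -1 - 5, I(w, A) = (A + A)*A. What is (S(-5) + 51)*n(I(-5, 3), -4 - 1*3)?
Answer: -315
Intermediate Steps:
I(w, A) = 2*A² (I(w, A) = (2*A)*A = 2*A²)
D = -6
S(Q) = -6
(S(-5) + 51)*n(I(-5, 3), -4 - 1*3) = (-6 + 51)*(-4 - 1*3) = 45*(-4 - 3) = 45*(-7) = -315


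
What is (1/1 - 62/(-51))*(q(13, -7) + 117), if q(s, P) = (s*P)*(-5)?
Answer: 64636/51 ≈ 1267.4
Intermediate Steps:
q(s, P) = -5*P*s (q(s, P) = (P*s)*(-5) = -5*P*s)
(1/1 - 62/(-51))*(q(13, -7) + 117) = (1/1 - 62/(-51))*(-5*(-7)*13 + 117) = (1*1 - 62*(-1/51))*(455 + 117) = (1 + 62/51)*572 = (113/51)*572 = 64636/51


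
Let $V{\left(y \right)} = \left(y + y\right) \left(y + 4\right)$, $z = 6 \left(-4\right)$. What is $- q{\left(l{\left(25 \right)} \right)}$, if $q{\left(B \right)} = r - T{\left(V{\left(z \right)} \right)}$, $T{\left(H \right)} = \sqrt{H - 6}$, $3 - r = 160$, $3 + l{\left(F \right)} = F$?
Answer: $157 + 3 \sqrt{106} \approx 187.89$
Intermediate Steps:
$z = -24$
$l{\left(F \right)} = -3 + F$
$V{\left(y \right)} = 2 y \left(4 + y\right)$
$r = -157$ ($r = 3 - 160 = -157$)
$T{\left(H \right)} = \sqrt{-6 + H}$
$q{\left(B \right)} = -157 - 3 \sqrt{106}$ ($q{\left(B \right)} = -157 - \sqrt{-6 + 2 \left(-24\right) \left(4 - 24\right)} = -157 - \sqrt{-6 + 2 \left(-24\right) \left(-20\right)} = -157 - \sqrt{-6 + 960} = -157 - \sqrt{954} = -157 - 3 \sqrt{106}$)
$- q{\left(l{\left(25 \right)} \right)} = - (-157 - 3 \sqrt{106}) = 157 + 3 \sqrt{106}$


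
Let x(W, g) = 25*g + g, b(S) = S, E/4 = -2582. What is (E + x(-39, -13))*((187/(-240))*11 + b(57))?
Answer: -61985459/120 ≈ -5.1655e+5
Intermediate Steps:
E = -10328 (E = 4*(-2582) = -10328)
x(W, g) = 26*g
(E + x(-39, -13))*((187/(-240))*11 + b(57)) = (-10328 + 26*(-13))*((187/(-240))*11 + 57) = (-10328 - 338)*((187*(-1/240))*11 + 57) = -10666*(-187/240*11 + 57) = -10666*(-2057/240 + 57) = -10666*11623/240 = -61985459/120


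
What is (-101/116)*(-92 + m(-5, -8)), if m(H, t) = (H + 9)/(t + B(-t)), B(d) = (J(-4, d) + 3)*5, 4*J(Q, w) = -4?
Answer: 4545/58 ≈ 78.362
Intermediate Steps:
J(Q, w) = -1 (J(Q, w) = (1/4)*(-4) = -1)
B(d) = 10 (B(d) = (-1 + 3)*5 = 2*5 = 10)
m(H, t) = (9 + H)/(10 + t) (m(H, t) = (H + 9)/(t + 10) = (9 + H)/(10 + t))
(-101/116)*(-92 + m(-5, -8)) = (-101/116)*(-92 + (9 - 5)/(10 - 8)) = (-101*1/116)*(-92 + 4/2) = -101*(-92 + (1/2)*4)/116 = -101*(-92 + 2)/116 = -101/116*(-90) = 4545/58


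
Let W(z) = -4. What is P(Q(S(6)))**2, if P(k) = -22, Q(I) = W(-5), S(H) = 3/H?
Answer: 484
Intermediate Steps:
Q(I) = -4
P(Q(S(6)))**2 = (-22)**2 = 484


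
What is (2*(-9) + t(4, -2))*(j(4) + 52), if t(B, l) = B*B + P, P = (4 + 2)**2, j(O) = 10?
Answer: 2108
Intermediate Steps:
P = 36 (P = 6**2 = 36)
t(B, l) = 36 + B**2 (t(B, l) = B*B + 36 = B**2 + 36 = 36 + B**2)
(2*(-9) + t(4, -2))*(j(4) + 52) = (2*(-9) + (36 + 4**2))*(10 + 52) = (-18 + (36 + 16))*62 = (-18 + 52)*62 = 34*62 = 2108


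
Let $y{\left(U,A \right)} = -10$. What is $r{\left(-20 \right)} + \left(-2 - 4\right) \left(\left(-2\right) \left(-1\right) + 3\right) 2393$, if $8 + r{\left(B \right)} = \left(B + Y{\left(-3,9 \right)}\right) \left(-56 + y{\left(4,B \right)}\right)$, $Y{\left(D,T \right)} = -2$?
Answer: $-70346$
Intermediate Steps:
$r{\left(B \right)} = 124 - 66 B$ ($r{\left(B \right)} = -8 + \left(B - 2\right) \left(-56 - 10\right) = -8 + \left(-2 + B\right) \left(-66\right) = -8 - \left(-132 + 66 B\right) = 124 - 66 B$)
$r{\left(-20 \right)} + \left(-2 - 4\right) \left(\left(-2\right) \left(-1\right) + 3\right) 2393 = \left(124 - -1320\right) + \left(-2 - 4\right) \left(\left(-2\right) \left(-1\right) + 3\right) 2393 = \left(124 + 1320\right) + - 6 \left(2 + 3\right) 2393 = 1444 + \left(-6\right) 5 \cdot 2393 = 1444 - 71790 = -70346$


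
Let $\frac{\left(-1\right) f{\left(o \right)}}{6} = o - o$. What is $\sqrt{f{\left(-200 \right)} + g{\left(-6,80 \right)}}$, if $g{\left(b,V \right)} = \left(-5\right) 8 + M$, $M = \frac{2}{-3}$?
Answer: $\frac{i \sqrt{366}}{3} \approx 6.377 i$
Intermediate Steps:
$M = - \frac{2}{3}$ ($M = 2 \left(- \frac{1}{3}\right) = - \frac{2}{3} \approx -0.66667$)
$f{\left(o \right)} = 0$ ($f{\left(o \right)} = - 6 \left(o - o\right) = \left(-6\right) 0 = 0$)
$g{\left(b,V \right)} = - \frac{122}{3}$ ($g{\left(b,V \right)} = \left(-5\right) 8 - \frac{2}{3} = -40 - \frac{2}{3} = - \frac{122}{3}$)
$\sqrt{f{\left(-200 \right)} + g{\left(-6,80 \right)}} = \sqrt{0 - \frac{122}{3}} = \sqrt{- \frac{122}{3}} = \frac{i \sqrt{366}}{3}$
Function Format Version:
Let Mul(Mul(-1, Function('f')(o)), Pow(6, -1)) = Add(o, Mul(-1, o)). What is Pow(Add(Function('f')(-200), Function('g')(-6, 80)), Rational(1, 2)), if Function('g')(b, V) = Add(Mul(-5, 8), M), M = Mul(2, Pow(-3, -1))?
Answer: Mul(Rational(1, 3), I, Pow(366, Rational(1, 2))) ≈ Mul(6.3770, I)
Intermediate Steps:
M = Rational(-2, 3) (M = Mul(2, Rational(-1, 3)) = Rational(-2, 3) ≈ -0.66667)
Function('f')(o) = 0 (Function('f')(o) = Mul(-6, Add(o, Mul(-1, o))) = Mul(-6, 0) = 0)
Function('g')(b, V) = Rational(-122, 3) (Function('g')(b, V) = Add(Mul(-5, 8), Rational(-2, 3)) = Add(-40, Rational(-2, 3)) = Rational(-122, 3))
Pow(Add(Function('f')(-200), Function('g')(-6, 80)), Rational(1, 2)) = Pow(Add(0, Rational(-122, 3)), Rational(1, 2)) = Pow(Rational(-122, 3), Rational(1, 2)) = Mul(Rational(1, 3), I, Pow(366, Rational(1, 2)))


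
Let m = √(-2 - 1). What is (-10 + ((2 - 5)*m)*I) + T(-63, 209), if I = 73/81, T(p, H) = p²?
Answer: 3959 - 73*I*√3/27 ≈ 3959.0 - 4.683*I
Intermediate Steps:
m = I*√3 (m = √(-3) = I*√3 ≈ 1.732*I)
I = 73/81 (I = 73*(1/81) = 73/81 ≈ 0.90123)
(-10 + ((2 - 5)*m)*I) + T(-63, 209) = (-10 + ((2 - 5)*(I*√3))*(73/81)) + (-63)² = (-10 - 3*I*√3*(73/81)) + 3969 = (-10 - 73*I*√3/27) + 3969 = 3959 - 73*I*√3/27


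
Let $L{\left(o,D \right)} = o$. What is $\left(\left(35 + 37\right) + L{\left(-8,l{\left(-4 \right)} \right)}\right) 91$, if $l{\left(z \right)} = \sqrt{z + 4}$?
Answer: $5824$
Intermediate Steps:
$l{\left(z \right)} = \sqrt{4 + z}$
$\left(\left(35 + 37\right) + L{\left(-8,l{\left(-4 \right)} \right)}\right) 91 = \left(\left(35 + 37\right) - 8\right) 91 = \left(72 - 8\right) 91 = 64 \cdot 91 = 5824$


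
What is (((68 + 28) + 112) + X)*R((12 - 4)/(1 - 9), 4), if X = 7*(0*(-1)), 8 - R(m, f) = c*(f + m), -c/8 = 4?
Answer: 21632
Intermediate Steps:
c = -32 (c = -8*4 = -32)
R(m, f) = 8 + 32*f + 32*m (R(m, f) = 8 - (-32)*(f + m) = 8 - (-32*f - 32*m) = 8 + (32*f + 32*m) = 8 + 32*f + 32*m)
X = 0 (X = 7*0 = 0)
(((68 + 28) + 112) + X)*R((12 - 4)/(1 - 9), 4) = (((68 + 28) + 112) + 0)*(8 + 32*4 + 32*((12 - 4)/(1 - 9))) = ((96 + 112) + 0)*(8 + 128 + 32*(8/(-8))) = (208 + 0)*(8 + 128 + 32*(8*(-⅛))) = 208*(8 + 128 + 32*(-1)) = 208*(8 + 128 - 32) = 208*104 = 21632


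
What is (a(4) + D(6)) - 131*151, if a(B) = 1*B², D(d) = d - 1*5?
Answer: -19764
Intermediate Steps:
D(d) = -5 + d (D(d) = d - 5 = -5 + d)
a(B) = B²
(a(4) + D(6)) - 131*151 = (4² + (-5 + 6)) - 131*151 = (16 + 1) - 19781 = 17 - 19781 = -19764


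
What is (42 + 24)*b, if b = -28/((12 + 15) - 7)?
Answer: -462/5 ≈ -92.400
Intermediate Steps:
b = -7/5 (b = -28/(27 - 7) = -28/20 = -28*1/20 = -7/5 ≈ -1.4000)
(42 + 24)*b = (42 + 24)*(-7/5) = 66*(-7/5) = -462/5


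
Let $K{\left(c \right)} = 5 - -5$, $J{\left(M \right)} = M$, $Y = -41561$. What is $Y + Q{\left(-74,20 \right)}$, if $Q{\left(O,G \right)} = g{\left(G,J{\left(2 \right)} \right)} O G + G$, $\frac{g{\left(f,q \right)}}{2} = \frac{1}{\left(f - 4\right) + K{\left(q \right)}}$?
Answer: $- \frac{541513}{13} \approx -41655.0$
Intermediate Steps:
$K{\left(c \right)} = 10$ ($K{\left(c \right)} = 5 + 5 = 10$)
$g{\left(f,q \right)} = \frac{2}{6 + f}$ ($g{\left(f,q \right)} = \frac{2}{\left(f - 4\right) + 10} = \frac{2}{\left(-4 + f\right) + 10} = \frac{2}{6 + f}$)
$Q{\left(O,G \right)} = G + \frac{2 G O}{6 + G}$ ($Q{\left(O,G \right)} = \frac{2}{6 + G} O G + G = \frac{2 O}{6 + G} G + G = \frac{2 G O}{6 + G} + G = G + \frac{2 G O}{6 + G}$)
$Y + Q{\left(-74,20 \right)} = -41561 + \frac{20 \left(6 + 20 + 2 \left(-74\right)\right)}{6 + 20} = -41561 + \frac{20 \left(6 + 20 - 148\right)}{26} = -41561 + 20 \cdot \frac{1}{26} \left(-122\right) = -41561 - \frac{1220}{13} = - \frac{541513}{13}$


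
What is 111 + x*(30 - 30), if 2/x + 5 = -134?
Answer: 111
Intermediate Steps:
x = -2/139 (x = 2/(-5 - 134) = 2/(-139) = 2*(-1/139) = -2/139 ≈ -0.014388)
111 + x*(30 - 30) = 111 - 2*(30 - 30)/139 = 111 - 2/139*0 = 111 + 0 = 111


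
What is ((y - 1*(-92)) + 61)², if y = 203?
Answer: 126736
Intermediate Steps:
((y - 1*(-92)) + 61)² = ((203 - 1*(-92)) + 61)² = ((203 + 92) + 61)² = (295 + 61)² = 356² = 126736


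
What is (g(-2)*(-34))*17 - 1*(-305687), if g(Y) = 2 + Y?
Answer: 305687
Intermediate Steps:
(g(-2)*(-34))*17 - 1*(-305687) = ((2 - 2)*(-34))*17 - 1*(-305687) = (0*(-34))*17 + 305687 = 0*17 + 305687 = 0 + 305687 = 305687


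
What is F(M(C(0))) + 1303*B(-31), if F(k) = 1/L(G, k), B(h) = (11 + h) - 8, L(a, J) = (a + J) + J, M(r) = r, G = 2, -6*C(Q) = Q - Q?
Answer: -72967/2 ≈ -36484.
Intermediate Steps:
C(Q) = 0 (C(Q) = -(Q - Q)/6 = -⅙*0 = 0)
L(a, J) = a + 2*J (L(a, J) = (J + a) + J = a + 2*J)
B(h) = 3 + h
F(k) = 1/(2 + 2*k)
F(M(C(0))) + 1303*B(-31) = 1/(2*(1 + 0)) + 1303*(3 - 31) = (½)/1 + 1303*(-28) = (½)*1 - 36484 = ½ - 36484 = -72967/2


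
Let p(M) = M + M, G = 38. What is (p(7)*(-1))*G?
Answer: -532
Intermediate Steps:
p(M) = 2*M
(p(7)*(-1))*G = ((2*7)*(-1))*38 = (14*(-1))*38 = -14*38 = -532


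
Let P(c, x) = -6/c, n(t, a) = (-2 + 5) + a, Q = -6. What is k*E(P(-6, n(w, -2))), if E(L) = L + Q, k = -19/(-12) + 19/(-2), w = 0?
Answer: 475/12 ≈ 39.583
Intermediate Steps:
n(t, a) = 3 + a
k = -95/12 (k = -19*(-1/12) + 19*(-1/2) = 19/12 - 19/2 = -95/12 ≈ -7.9167)
E(L) = -6 + L (E(L) = L - 6 = -6 + L)
k*E(P(-6, n(w, -2))) = -95*(-6 - 6/(-6))/12 = -95*(-6 - 6*(-1/6))/12 = -95*(-6 + 1)/12 = -95/12*(-5) = 475/12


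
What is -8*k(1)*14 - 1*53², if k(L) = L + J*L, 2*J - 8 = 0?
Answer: -3369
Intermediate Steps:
J = 4 (J = 4 + (½)*0 = 4 + 0 = 4)
k(L) = 5*L (k(L) = L + 4*L = 5*L)
-8*k(1)*14 - 1*53² = -40*14 - 1*53² = -8*5*14 - 1*2809 = -40*14 - 2809 = -560 - 2809 = -3369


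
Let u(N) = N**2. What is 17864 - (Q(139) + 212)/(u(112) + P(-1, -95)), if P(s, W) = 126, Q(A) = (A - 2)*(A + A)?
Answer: 113149291/6335 ≈ 17861.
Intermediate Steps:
Q(A) = 2*A*(-2 + A) (Q(A) = (-2 + A)*(2*A) = 2*A*(-2 + A))
17864 - (Q(139) + 212)/(u(112) + P(-1, -95)) = 17864 - (2*139*(-2 + 139) + 212)/(112**2 + 126) = 17864 - (2*139*137 + 212)/(12544 + 126) = 17864 - (38086 + 212)/12670 = 17864 - 38298/12670 = 17864 - 1*19149/6335 = 17864 - 19149/6335 = 113149291/6335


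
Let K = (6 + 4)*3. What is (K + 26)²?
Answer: 3136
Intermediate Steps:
K = 30 (K = 10*3 = 30)
(K + 26)² = (30 + 26)² = 56² = 3136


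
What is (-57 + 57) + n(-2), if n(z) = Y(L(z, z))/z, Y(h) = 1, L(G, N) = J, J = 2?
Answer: -½ ≈ -0.50000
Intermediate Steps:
L(G, N) = 2
n(z) = 1/z
(-57 + 57) + n(-2) = (-57 + 57) + 1/(-2) = 0 - ½ = -½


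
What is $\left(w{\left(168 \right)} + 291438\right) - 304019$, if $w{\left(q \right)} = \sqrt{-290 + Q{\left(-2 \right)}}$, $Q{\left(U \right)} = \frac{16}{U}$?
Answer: $-12581 + i \sqrt{298} \approx -12581.0 + 17.263 i$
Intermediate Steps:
$w{\left(q \right)} = i \sqrt{298}$ ($w{\left(q \right)} = \sqrt{-290 + \frac{16}{-2}} = \sqrt{-290 + 16 \left(- \frac{1}{2}\right)} = \sqrt{-290 - 8} = \sqrt{-298} = i \sqrt{298}$)
$\left(w{\left(168 \right)} + 291438\right) - 304019 = \left(i \sqrt{298} + 291438\right) - 304019 = \left(291438 + i \sqrt{298}\right) - 304019 = -12581 + i \sqrt{298}$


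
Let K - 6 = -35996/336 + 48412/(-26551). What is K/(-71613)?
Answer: 32802479/22816761156 ≈ 0.0014376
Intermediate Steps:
K = -32802479/318612 (K = 6 + (-35996/336 + 48412/(-26551)) = 6 + (-35996*1/336 + 48412*(-1/26551)) = 6 + (-8999/84 - 6916/3793) = 6 - 34714151/318612 = -32802479/318612 ≈ -102.95)
K/(-71613) = -32802479/318612/(-71613) = -32802479/318612*(-1/71613) = 32802479/22816761156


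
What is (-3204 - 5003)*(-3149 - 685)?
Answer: 31465638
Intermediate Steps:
(-3204 - 5003)*(-3149 - 685) = -8207*(-3834) = 31465638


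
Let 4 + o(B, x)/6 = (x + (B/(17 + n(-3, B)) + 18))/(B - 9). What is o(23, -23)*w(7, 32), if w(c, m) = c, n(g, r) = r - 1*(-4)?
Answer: -7983/44 ≈ -181.43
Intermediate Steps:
n(g, r) = 4 + r (n(g, r) = r + 4 = 4 + r)
o(B, x) = -24 + 6*(18 + x + B/(21 + B))/(-9 + B) (o(B, x) = -24 + 6*((x + (B/(17 + (4 + B)) + 18))/(B - 9)) = -24 + 6*((x + (B/(21 + B) + 18))/(-9 + B)) = -24 + 6*((x + (18 + B/(21 + B)))/(-9 + B)) = -24 + 6*((18 + x + B/(21 + B))/(-9 + B)) = -24 + 6*(18 + x + B/(21 + B))/(-9 + B))
o(23, -23)*w(7, 32) = (6*(1134 - 29*23 - 4*23² + 21*(-23) + 23*(-23))/(-189 + 23² + 12*23))*7 = (6*(1134 - 667 - 4*529 - 483 - 529)/(-189 + 529 + 276))*7 = (6*(1134 - 667 - 2116 - 483 - 529)/616)*7 = (6*(1/616)*(-2661))*7 = -7983/308*7 = -7983/44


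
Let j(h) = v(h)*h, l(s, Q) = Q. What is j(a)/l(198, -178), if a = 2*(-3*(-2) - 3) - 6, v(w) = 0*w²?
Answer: 0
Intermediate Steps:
v(w) = 0
a = 0 (a = 2*(6 - 3) - 6 = 2*3 - 6 = 6 - 6 = 0)
j(h) = 0 (j(h) = 0*h = 0)
j(a)/l(198, -178) = 0/(-178) = 0*(-1/178) = 0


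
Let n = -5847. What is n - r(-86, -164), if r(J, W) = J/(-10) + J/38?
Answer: -556067/95 ≈ -5853.3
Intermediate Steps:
r(J, W) = -7*J/95 (r(J, W) = J*(-1/10) + J*(1/38) = -J/10 + J/38 = -7*J/95)
n - r(-86, -164) = -5847 - (-7)*(-86)/95 = -5847 - 1*602/95 = -5847 - 602/95 = -556067/95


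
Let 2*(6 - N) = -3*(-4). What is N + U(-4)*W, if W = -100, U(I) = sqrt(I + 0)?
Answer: -200*I ≈ -200.0*I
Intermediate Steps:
U(I) = sqrt(I)
N = 0 (N = 6 - (-3)*(-4)/2 = 6 - 1/2*12 = 6 - 6 = 0)
N + U(-4)*W = 0 + sqrt(-4)*(-100) = 0 + (2*I)*(-100) = 0 - 200*I = -200*I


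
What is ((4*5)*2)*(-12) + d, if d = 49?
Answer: -431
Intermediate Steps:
((4*5)*2)*(-12) + d = ((4*5)*2)*(-12) + 49 = (20*2)*(-12) + 49 = 40*(-12) + 49 = -480 + 49 = -431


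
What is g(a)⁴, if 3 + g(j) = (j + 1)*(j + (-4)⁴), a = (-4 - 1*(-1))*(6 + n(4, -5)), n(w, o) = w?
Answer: 1848505447074001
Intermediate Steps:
a = -30 (a = (-4 - 1*(-1))*(6 + 4) = (-4 + 1)*10 = -3*10 = -30)
g(j) = -3 + (1 + j)*(256 + j) (g(j) = -3 + (j + 1)*(j + (-4)⁴) = -3 + (1 + j)*(j + 256) = -3 + (1 + j)*(256 + j))
g(a)⁴ = (253 + (-30)² + 257*(-30))⁴ = (253 + 900 - 7710)⁴ = (-6557)⁴ = 1848505447074001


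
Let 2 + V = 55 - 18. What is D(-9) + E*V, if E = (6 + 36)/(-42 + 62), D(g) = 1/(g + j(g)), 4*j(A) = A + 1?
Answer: 1615/22 ≈ 73.409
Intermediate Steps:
j(A) = 1/4 + A/4 (j(A) = (A + 1)/4 = (1 + A)/4 = 1/4 + A/4)
D(g) = 1/(1/4 + 5*g/4) (D(g) = 1/(g + (1/4 + g/4)) = 1/(1/4 + 5*g/4))
E = 21/10 (E = 42/20 = 42*(1/20) = 21/10 ≈ 2.1000)
V = 35 (V = -2 + (55 - 18) = -2 + 37 = 35)
D(-9) + E*V = 4/(1 + 5*(-9)) + (21/10)*35 = 4/(1 - 45) + 147/2 = 4/(-44) + 147/2 = 4*(-1/44) + 147/2 = -1/11 + 147/2 = 1615/22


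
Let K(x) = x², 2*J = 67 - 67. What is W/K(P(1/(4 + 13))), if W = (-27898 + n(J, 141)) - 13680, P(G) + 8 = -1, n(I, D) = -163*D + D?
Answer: -64420/81 ≈ -795.31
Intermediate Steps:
J = 0 (J = (67 - 67)/2 = (½)*0 = 0)
n(I, D) = -162*D
P(G) = -9 (P(G) = -8 - 1 = -9)
W = -64420 (W = (-27898 - 162*141) - 13680 = (-27898 - 22842) - 13680 = -50740 - 13680 = -64420)
W/K(P(1/(4 + 13))) = -64420/((-9)²) = -64420/81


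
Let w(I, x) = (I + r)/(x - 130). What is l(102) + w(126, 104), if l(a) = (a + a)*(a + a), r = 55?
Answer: 1081835/26 ≈ 41609.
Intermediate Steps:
l(a) = 4*a² (l(a) = (2*a)*(2*a) = 4*a²)
w(I, x) = (55 + I)/(-130 + x) (w(I, x) = (I + 55)/(x - 130) = (55 + I)/(-130 + x))
l(102) + w(126, 104) = 4*102² + (55 + 126)/(-130 + 104) = 4*10404 + 181/(-26) = 41616 - 1/26*181 = 41616 - 181/26 = 1081835/26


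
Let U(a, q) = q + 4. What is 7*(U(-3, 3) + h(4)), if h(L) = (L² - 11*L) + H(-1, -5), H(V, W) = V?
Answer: -154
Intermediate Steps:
U(a, q) = 4 + q
h(L) = -1 + L² - 11*L (h(L) = (L² - 11*L) - 1 = -1 + L² - 11*L)
7*(U(-3, 3) + h(4)) = 7*((4 + 3) + (-1 + 4² - 11*4)) = 7*(7 + (-1 + 16 - 44)) = 7*(7 - 29) = 7*(-22) = -154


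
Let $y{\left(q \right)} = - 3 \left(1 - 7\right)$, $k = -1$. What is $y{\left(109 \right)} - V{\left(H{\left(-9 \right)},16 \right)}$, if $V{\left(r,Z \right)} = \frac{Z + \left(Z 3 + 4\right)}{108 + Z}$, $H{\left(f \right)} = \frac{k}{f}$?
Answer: $\frac{541}{31} \approx 17.452$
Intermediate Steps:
$H{\left(f \right)} = - \frac{1}{f}$
$y{\left(q \right)} = 18$ ($y{\left(q \right)} = \left(-3\right) \left(-6\right) = 18$)
$V{\left(r,Z \right)} = \frac{4 + 4 Z}{108 + Z}$ ($V{\left(r,Z \right)} = \frac{Z + \left(3 Z + 4\right)}{108 + Z} = \frac{Z + \left(4 + 3 Z\right)}{108 + Z} = \frac{4 + 4 Z}{108 + Z}$)
$y{\left(109 \right)} - V{\left(H{\left(-9 \right)},16 \right)} = 18 - \frac{4 \left(1 + 16\right)}{108 + 16} = 18 - 4 \cdot \frac{1}{124} \cdot 17 = 18 - \frac{17}{31} = \frac{541}{31}$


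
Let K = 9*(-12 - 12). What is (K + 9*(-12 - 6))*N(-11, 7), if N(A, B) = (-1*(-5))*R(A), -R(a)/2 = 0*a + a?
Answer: -41580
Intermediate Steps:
R(a) = -2*a (R(a) = -2*(0*a + a) = -2*(0 + a) = -2*a)
K = -216 (K = 9*(-24) = -216)
N(A, B) = -10*A (N(A, B) = (-1*(-5))*(-2*A) = 5*(-2*A) = -10*A)
(K + 9*(-12 - 6))*N(-11, 7) = (-216 + 9*(-12 - 6))*(-10*(-11)) = (-216 + 9*(-18))*110 = (-216 - 162)*110 = -378*110 = -41580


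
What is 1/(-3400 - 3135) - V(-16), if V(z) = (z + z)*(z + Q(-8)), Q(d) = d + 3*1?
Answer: -4391521/6535 ≈ -672.00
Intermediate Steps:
Q(d) = 3 + d (Q(d) = d + 3 = 3 + d)
V(z) = 2*z*(-5 + z) (V(z) = (z + z)*(z + (3 - 8)) = (2*z)*(z - 5) = (2*z)*(-5 + z) = 2*z*(-5 + z))
1/(-3400 - 3135) - V(-16) = 1/(-3400 - 3135) - 2*(-16)*(-5 - 16) = 1/(-6535) - 2*(-16)*(-21) = -1/6535 - 1*672 = -1/6535 - 672 = -4391521/6535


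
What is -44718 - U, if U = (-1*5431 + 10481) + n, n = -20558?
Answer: -29210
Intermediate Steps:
U = -15508 (U = (-1*5431 + 10481) - 20558 = (-5431 + 10481) - 20558 = 5050 - 20558 = -15508)
-44718 - U = -44718 - 1*(-15508) = -44718 + 15508 = -29210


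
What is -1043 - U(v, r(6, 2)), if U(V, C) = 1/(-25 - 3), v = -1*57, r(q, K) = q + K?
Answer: -29203/28 ≈ -1043.0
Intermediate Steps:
r(q, K) = K + q
v = -57
U(V, C) = -1/28 (U(V, C) = 1/(-28) = -1/28)
-1043 - U(v, r(6, 2)) = -1043 - 1*(-1/28) = -1043 + 1/28 = -29203/28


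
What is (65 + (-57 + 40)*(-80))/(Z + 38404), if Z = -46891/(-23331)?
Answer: 6649335/179210123 ≈ 0.037104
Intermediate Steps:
Z = 46891/23331 (Z = -46891*(-1/23331) = 46891/23331 ≈ 2.0098)
(65 + (-57 + 40)*(-80))/(Z + 38404) = (65 + (-57 + 40)*(-80))/(46891/23331 + 38404) = (65 - 17*(-80))/(896050615/23331) = (65 + 1360)*(23331/896050615) = 1425*(23331/896050615) = 6649335/179210123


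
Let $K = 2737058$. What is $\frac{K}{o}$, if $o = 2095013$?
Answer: $\frac{2737058}{2095013} \approx 1.3065$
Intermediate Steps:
$\frac{K}{o} = \frac{2737058}{2095013}$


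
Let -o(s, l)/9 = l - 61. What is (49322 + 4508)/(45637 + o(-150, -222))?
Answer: 26915/24092 ≈ 1.1172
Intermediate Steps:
o(s, l) = 549 - 9*l (o(s, l) = -9*(l - 61) = -9*(-61 + l) = 549 - 9*l)
(49322 + 4508)/(45637 + o(-150, -222)) = (49322 + 4508)/(45637 + (549 - 9*(-222))) = 53830/(45637 + (549 + 1998)) = 53830/(45637 + 2547) = 53830/48184 = 53830*(1/48184) = 26915/24092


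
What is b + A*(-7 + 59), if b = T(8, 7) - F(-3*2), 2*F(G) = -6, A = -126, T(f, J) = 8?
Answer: -6541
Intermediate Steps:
F(G) = -3 (F(G) = (½)*(-6) = -3)
b = 11 (b = 8 - 1*(-3) = 8 + 3 = 11)
b + A*(-7 + 59) = 11 - 126*(-7 + 59) = 11 - 126*52 = 11 - 6552 = -6541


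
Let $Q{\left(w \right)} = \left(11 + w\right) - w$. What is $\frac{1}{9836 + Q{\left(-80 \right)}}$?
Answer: $\frac{1}{9847} \approx 0.00010155$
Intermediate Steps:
$Q{\left(w \right)} = 11$
$\frac{1}{9836 + Q{\left(-80 \right)}} = \frac{1}{9836 + 11} = \frac{1}{9847}$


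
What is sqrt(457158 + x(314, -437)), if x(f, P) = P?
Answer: sqrt(456721) ≈ 675.81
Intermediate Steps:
sqrt(457158 + x(314, -437)) = sqrt(457158 - 437) = sqrt(456721)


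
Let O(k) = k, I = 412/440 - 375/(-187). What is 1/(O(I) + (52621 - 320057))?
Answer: -1870/500099819 ≈ -3.7393e-6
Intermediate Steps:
I = 5501/1870 (I = 412*(1/440) - 375*(-1/187) = 103/110 + 375/187 = 5501/1870 ≈ 2.9417)
1/(O(I) + (52621 - 320057)) = 1/(5501/1870 + (52621 - 320057)) = 1/(5501/1870 - 267436) = 1/(-500099819/1870) = -1870/500099819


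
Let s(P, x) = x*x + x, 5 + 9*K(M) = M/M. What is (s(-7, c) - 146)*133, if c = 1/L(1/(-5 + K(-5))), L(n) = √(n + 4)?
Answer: -3624649/187 + 931*√187/187 ≈ -19315.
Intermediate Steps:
K(M) = -4/9 (K(M) = -5/9 + (M/M)/9 = -5/9 + (⅑)*1 = -5/9 + ⅑ = -4/9)
L(n) = √(4 + n)
c = 7*√187/187 (c = 1/(√(4 + 1/(-5 - 4/9))) = 1/(√(4 + 1/(-49/9))) = 1/(√(4 - 9/49)) = 1/(√(187/49)) = 1/(√187/7) = 7*√187/187 ≈ 0.51189)
s(P, x) = x + x² (s(P, x) = x² + x = x + x²)
(s(-7, c) - 146)*133 = ((7*√187/187)*(1 + 7*√187/187) - 146)*133 = (7*√187*(1 + 7*√187/187)/187 - 146)*133 = (-146 + 7*√187*(1 + 7*√187/187)/187)*133 = -19418 + 931*√187*(1 + 7*√187/187)/187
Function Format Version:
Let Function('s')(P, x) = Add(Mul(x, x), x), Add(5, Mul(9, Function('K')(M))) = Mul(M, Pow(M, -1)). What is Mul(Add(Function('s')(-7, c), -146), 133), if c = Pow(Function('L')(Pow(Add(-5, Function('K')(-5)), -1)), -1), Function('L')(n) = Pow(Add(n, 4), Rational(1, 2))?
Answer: Add(Rational(-3624649, 187), Mul(Rational(931, 187), Pow(187, Rational(1, 2)))) ≈ -19315.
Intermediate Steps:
Function('K')(M) = Rational(-4, 9) (Function('K')(M) = Add(Rational(-5, 9), Mul(Rational(1, 9), Mul(M, Pow(M, -1)))) = Add(Rational(-5, 9), Mul(Rational(1, 9), 1)) = Add(Rational(-5, 9), Rational(1, 9)) = Rational(-4, 9))
Function('L')(n) = Pow(Add(4, n), Rational(1, 2))
c = Mul(Rational(7, 187), Pow(187, Rational(1, 2))) (c = Pow(Pow(Add(4, Pow(Add(-5, Rational(-4, 9)), -1)), Rational(1, 2)), -1) = Pow(Pow(Add(4, Pow(Rational(-49, 9), -1)), Rational(1, 2)), -1) = Pow(Pow(Add(4, Rational(-9, 49)), Rational(1, 2)), -1) = Pow(Pow(Rational(187, 49), Rational(1, 2)), -1) = Pow(Mul(Rational(1, 7), Pow(187, Rational(1, 2))), -1) = Mul(Rational(7, 187), Pow(187, Rational(1, 2))) ≈ 0.51189)
Function('s')(P, x) = Add(x, Pow(x, 2)) (Function('s')(P, x) = Add(Pow(x, 2), x) = Add(x, Pow(x, 2)))
Mul(Add(Function('s')(-7, c), -146), 133) = Mul(Add(Mul(Mul(Rational(7, 187), Pow(187, Rational(1, 2))), Add(1, Mul(Rational(7, 187), Pow(187, Rational(1, 2))))), -146), 133) = Mul(Add(Mul(Rational(7, 187), Pow(187, Rational(1, 2)), Add(1, Mul(Rational(7, 187), Pow(187, Rational(1, 2))))), -146), 133) = Mul(Add(-146, Mul(Rational(7, 187), Pow(187, Rational(1, 2)), Add(1, Mul(Rational(7, 187), Pow(187, Rational(1, 2)))))), 133) = Add(-19418, Mul(Rational(931, 187), Pow(187, Rational(1, 2)), Add(1, Mul(Rational(7, 187), Pow(187, Rational(1, 2))))))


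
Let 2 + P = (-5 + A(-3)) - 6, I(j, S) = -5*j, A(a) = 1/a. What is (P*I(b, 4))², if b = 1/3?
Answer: 40000/81 ≈ 493.83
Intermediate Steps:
b = ⅓ ≈ 0.33333
P = -40/3 (P = -2 + ((-5 + 1/(-3)) - 6) = -2 + ((-5 - ⅓) - 6) = -2 + (-16/3 - 6) = -2 - 34/3 = -40/3 ≈ -13.333)
(P*I(b, 4))² = (-(-200)/(3*3))² = (-40/3*(-5/3))² = (200/9)² = 40000/81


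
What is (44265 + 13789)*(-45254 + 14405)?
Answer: -1790907846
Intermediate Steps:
(44265 + 13789)*(-45254 + 14405) = 58054*(-30849) = -1790907846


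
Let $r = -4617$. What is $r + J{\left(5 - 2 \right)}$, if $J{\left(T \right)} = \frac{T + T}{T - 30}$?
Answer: $- \frac{41555}{9} \approx -4617.2$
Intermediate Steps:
$J{\left(T \right)} = \frac{2 T}{-30 + T}$
$r + J{\left(5 - 2 \right)} = -4617 + \frac{2 \left(5 - 2\right)}{-30 + \left(5 - 2\right)} = -4617 + 2 \cdot 3 \frac{1}{-30 + 3} = -4617 + 2 \cdot 3 \frac{1}{-27} = -4617 + 2 \cdot 3 \left(- \frac{1}{27}\right) = -4617 - \frac{2}{9} = - \frac{41555}{9}$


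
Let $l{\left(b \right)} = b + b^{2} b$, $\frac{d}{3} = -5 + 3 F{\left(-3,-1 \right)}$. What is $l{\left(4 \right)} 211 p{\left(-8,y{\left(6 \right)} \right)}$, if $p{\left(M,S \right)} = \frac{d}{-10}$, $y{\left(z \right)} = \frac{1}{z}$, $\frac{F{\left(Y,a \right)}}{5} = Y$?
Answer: $215220$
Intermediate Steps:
$F{\left(Y,a \right)} = 5 Y$
$d = -150$ ($d = 3 \left(-5 + 3 \cdot 5 \left(-3\right)\right) = 3 \left(-5 + 3 \left(-15\right)\right) = 3 \left(-5 - 45\right) = 3 \left(-50\right) = -150$)
$l{\left(b \right)} = b + b^{3}$
$p{\left(M,S \right)} = 15$ ($p{\left(M,S \right)} = - \frac{150}{-10} = \left(-150\right) \left(- \frac{1}{10}\right) = 15$)
$l{\left(4 \right)} 211 p{\left(-8,y{\left(6 \right)} \right)} = \left(4 + 4^{3}\right) 211 \cdot 15 = \left(4 + 64\right) 211 \cdot 15 = 68 \cdot 211 \cdot 15 = 14348 \cdot 15 = 215220$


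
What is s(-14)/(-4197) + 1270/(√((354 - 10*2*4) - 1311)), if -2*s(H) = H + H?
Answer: -14/4197 - 1270*I*√1037/1037 ≈ -0.0033357 - 39.438*I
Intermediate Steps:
s(H) = -H (s(H) = -(H + H)/2 = -H)
s(-14)/(-4197) + 1270/(√((354 - 10*2*4) - 1311)) = -1*(-14)/(-4197) + 1270/(√((354 - 10*2*4) - 1311)) = 14*(-1/4197) + 1270/(√((354 - 20*4) - 1311)) = -14/4197 + 1270/(√((354 - 80) - 1311)) = -14/4197 + 1270/(√(274 - 1311)) = -14/4197 + 1270/(√(-1037)) = -14/4197 + 1270/((I*√1037)) = -14/4197 + 1270*(-I*√1037/1037) = -14/4197 - 1270*I*√1037/1037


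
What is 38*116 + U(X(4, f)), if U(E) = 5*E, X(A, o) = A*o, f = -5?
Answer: 4308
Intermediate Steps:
38*116 + U(X(4, f)) = 38*116 + 5*(4*(-5)) = 4408 + 5*(-20) = 4408 - 100 = 4308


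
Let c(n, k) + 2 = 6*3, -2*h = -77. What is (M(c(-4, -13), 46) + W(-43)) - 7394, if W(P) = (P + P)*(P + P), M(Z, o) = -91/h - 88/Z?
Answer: -129/22 ≈ -5.8636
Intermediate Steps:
h = 77/2 (h = -½*(-77) = 77/2 ≈ 38.500)
c(n, k) = 16 (c(n, k) = -2 + 6*3 = -2 + 18 = 16)
M(Z, o) = -26/11 - 88/Z (M(Z, o) = -91/77/2 - 88/Z = -91*2/77 - 88/Z = -26/11 - 88/Z)
W(P) = 4*P² (W(P) = (2*P)*(2*P) = 4*P²)
(M(c(-4, -13), 46) + W(-43)) - 7394 = ((-26/11 - 88/16) + 4*(-43)²) - 7394 = ((-26/11 - 88*1/16) + 4*1849) - 7394 = ((-26/11 - 11/2) + 7396) - 7394 = (-173/22 + 7396) - 7394 = 162539/22 - 7394 = -129/22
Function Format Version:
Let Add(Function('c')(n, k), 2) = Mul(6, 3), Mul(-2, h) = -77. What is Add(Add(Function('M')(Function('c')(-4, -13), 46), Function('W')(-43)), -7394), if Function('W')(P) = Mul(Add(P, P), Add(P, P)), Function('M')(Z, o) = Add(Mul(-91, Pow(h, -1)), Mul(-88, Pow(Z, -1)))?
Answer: Rational(-129, 22) ≈ -5.8636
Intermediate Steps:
h = Rational(77, 2) (h = Mul(Rational(-1, 2), -77) = Rational(77, 2) ≈ 38.500)
Function('c')(n, k) = 16 (Function('c')(n, k) = Add(-2, Mul(6, 3)) = Add(-2, 18) = 16)
Function('M')(Z, o) = Add(Rational(-26, 11), Mul(-88, Pow(Z, -1))) (Function('M')(Z, o) = Add(Mul(-91, Pow(Rational(77, 2), -1)), Mul(-88, Pow(Z, -1))) = Add(Mul(-91, Rational(2, 77)), Mul(-88, Pow(Z, -1))) = Add(Rational(-26, 11), Mul(-88, Pow(Z, -1))))
Function('W')(P) = Mul(4, Pow(P, 2)) (Function('W')(P) = Mul(Mul(2, P), Mul(2, P)) = Mul(4, Pow(P, 2)))
Add(Add(Function('M')(Function('c')(-4, -13), 46), Function('W')(-43)), -7394) = Add(Add(Add(Rational(-26, 11), Mul(-88, Pow(16, -1))), Mul(4, Pow(-43, 2))), -7394) = Add(Add(Add(Rational(-26, 11), Mul(-88, Rational(1, 16))), Mul(4, 1849)), -7394) = Add(Add(Add(Rational(-26, 11), Rational(-11, 2)), 7396), -7394) = Add(Add(Rational(-173, 22), 7396), -7394) = Add(Rational(162539, 22), -7394) = Rational(-129, 22)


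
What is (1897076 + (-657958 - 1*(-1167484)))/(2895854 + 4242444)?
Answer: 1203301/3569149 ≈ 0.33714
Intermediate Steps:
(1897076 + (-657958 - 1*(-1167484)))/(2895854 + 4242444) = (1897076 + (-657958 + 1167484))/7138298 = (1897076 + 509526)*(1/7138298) = 2406602*(1/7138298) = 1203301/3569149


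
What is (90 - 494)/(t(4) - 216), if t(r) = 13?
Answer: 404/203 ≈ 1.9901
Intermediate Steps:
(90 - 494)/(t(4) - 216) = (90 - 494)/(13 - 216) = -404/(-203) = -404*(-1/203) = 404/203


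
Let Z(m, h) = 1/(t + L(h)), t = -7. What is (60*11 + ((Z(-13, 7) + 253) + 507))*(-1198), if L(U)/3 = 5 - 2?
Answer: -1701759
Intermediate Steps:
L(U) = 9 (L(U) = 3*(5 - 2) = 3*3 = 9)
Z(m, h) = ½ (Z(m, h) = 1/(-7 + 9) = 1/2 = ½)
(60*11 + ((Z(-13, 7) + 253) + 507))*(-1198) = (60*11 + ((½ + 253) + 507))*(-1198) = (660 + (507/2 + 507))*(-1198) = (660 + 1521/2)*(-1198) = (2841/2)*(-1198) = -1701759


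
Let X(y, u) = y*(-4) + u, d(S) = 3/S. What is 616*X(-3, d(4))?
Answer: 7854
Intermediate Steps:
X(y, u) = u - 4*y (X(y, u) = -4*y + u = u - 4*y)
616*X(-3, d(4)) = 616*(3/4 - 4*(-3)) = 616*(3*(1/4) + 12) = 616*(3/4 + 12) = 616*(51/4) = 7854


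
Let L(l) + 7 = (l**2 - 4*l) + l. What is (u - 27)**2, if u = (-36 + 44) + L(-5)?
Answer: 196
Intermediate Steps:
L(l) = -7 + l**2 - 3*l (L(l) = -7 + ((l**2 - 4*l) + l) = -7 + (l**2 - 3*l) = -7 + l**2 - 3*l)
u = 41 (u = (-36 + 44) + (-7 + (-5)**2 - 3*(-5)) = 8 + (-7 + 25 + 15) = 8 + 33 = 41)
(u - 27)**2 = (41 - 27)**2 = 14**2 = 196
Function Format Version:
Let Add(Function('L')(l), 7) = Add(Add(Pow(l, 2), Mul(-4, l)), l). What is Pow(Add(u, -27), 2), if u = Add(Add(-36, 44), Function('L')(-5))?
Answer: 196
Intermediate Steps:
Function('L')(l) = Add(-7, Pow(l, 2), Mul(-3, l)) (Function('L')(l) = Add(-7, Add(Add(Pow(l, 2), Mul(-4, l)), l)) = Add(-7, Add(Pow(l, 2), Mul(-3, l))) = Add(-7, Pow(l, 2), Mul(-3, l)))
u = 41 (u = Add(Add(-36, 44), Add(-7, Pow(-5, 2), Mul(-3, -5))) = Add(8, Add(-7, 25, 15)) = Add(8, 33) = 41)
Pow(Add(u, -27), 2) = Pow(Add(41, -27), 2) = Pow(14, 2) = 196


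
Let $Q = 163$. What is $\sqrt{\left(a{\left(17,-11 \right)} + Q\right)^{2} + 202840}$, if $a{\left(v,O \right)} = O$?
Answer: $2 \sqrt{56486} \approx 475.34$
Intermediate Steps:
$\sqrt{\left(a{\left(17,-11 \right)} + Q\right)^{2} + 202840} = \sqrt{\left(-11 + 163\right)^{2} + 202840} = \sqrt{152^{2} + 202840} = \sqrt{23104 + 202840} = \sqrt{225944} = 2 \sqrt{56486}$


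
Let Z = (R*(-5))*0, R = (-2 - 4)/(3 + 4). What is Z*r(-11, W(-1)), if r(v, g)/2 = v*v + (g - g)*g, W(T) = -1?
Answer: 0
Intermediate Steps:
R = -6/7 ≈ -0.85714
r(v, g) = 2*v² (r(v, g) = 2*(v*v + (g - g)*g) = 2*(v² + 0*g) = 2*(v² + 0) = 2*v²)
Z = 0 (Z = -6/7*(-5)*0 = (30/7)*0 = 0)
Z*r(-11, W(-1)) = 0*(2*(-11)²) = 0*(2*121) = 0*242 = 0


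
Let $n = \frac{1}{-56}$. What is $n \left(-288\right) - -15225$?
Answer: $\frac{106611}{7} \approx 15230.0$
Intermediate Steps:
$n = - \frac{1}{56} \approx -0.017857$
$n \left(-288\right) - -15225 = \left(- \frac{1}{56}\right) \left(-288\right) - -15225 = \frac{36}{7} + 15225 = \frac{106611}{7}$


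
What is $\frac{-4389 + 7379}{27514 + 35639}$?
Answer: $\frac{2990}{63153} \approx 0.047345$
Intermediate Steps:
$\frac{-4389 + 7379}{27514 + 35639} = \frac{2990}{63153}$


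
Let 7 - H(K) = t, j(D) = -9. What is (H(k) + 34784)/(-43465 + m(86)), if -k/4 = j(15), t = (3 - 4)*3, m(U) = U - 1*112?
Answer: -11598/14497 ≈ -0.80003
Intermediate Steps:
m(U) = -112 + U (m(U) = U - 112 = -112 + U)
t = -3 (t = -1*3 = -3)
k = 36 (k = -4*(-9) = 36)
H(K) = 10 (H(K) = 7 - 1*(-3) = 7 + 3 = 10)
(H(k) + 34784)/(-43465 + m(86)) = (10 + 34784)/(-43465 + (-112 + 86)) = 34794/(-43465 - 26) = 34794/(-43491) = 34794*(-1/43491) = -11598/14497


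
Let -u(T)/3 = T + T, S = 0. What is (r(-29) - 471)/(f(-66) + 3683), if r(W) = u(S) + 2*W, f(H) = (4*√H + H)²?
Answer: -529*I/(528*√66 + 6983*I) ≈ -0.055001 - 0.033786*I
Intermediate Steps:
f(H) = (H + 4*√H)²
u(T) = -6*T (u(T) = -3*(T + T) = -6*T)
r(W) = 2*W (r(W) = -6*0 + 2*W = 0 + 2*W = 2*W)
(r(-29) - 471)/(f(-66) + 3683) = (2*(-29) - 471)/((-66 + 4*√(-66))² + 3683) = (-58 - 471)/((-66 + 4*(I*√66))² + 3683) = -529/((-66 + 4*I*√66)² + 3683) = -529/(3683 + (-66 + 4*I*√66)²)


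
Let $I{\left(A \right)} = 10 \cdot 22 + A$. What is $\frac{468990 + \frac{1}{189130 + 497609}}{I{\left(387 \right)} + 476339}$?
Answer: $\frac{322073723611}{327537419094} \approx 0.98332$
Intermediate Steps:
$I{\left(A \right)} = 220 + A$
$\frac{468990 + \frac{1}{189130 + 497609}}{I{\left(387 \right)} + 476339} = \frac{468990 + \frac{1}{189130 + 497609}}{\left(220 + 387\right) + 476339} = \frac{468990 + \frac{1}{686739}}{607 + 476339} = \frac{468990 + \frac{1}{686739}}{476946} = \frac{322073723611}{686739} \cdot \frac{1}{476946} = \frac{322073723611}{327537419094}$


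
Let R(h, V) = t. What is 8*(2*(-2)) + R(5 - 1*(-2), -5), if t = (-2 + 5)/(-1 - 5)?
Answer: -65/2 ≈ -32.500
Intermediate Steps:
t = -1/2 (t = 3/(-6) = 3*(-1/6) = -1/2 ≈ -0.50000)
R(h, V) = -1/2
8*(2*(-2)) + R(5 - 1*(-2), -5) = 8*(2*(-2)) - 1/2 = 8*(-4) - 1/2 = -32 - 1/2 = -65/2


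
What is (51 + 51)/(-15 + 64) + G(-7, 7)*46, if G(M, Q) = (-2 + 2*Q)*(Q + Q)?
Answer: 378774/49 ≈ 7730.1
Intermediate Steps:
G(M, Q) = 2*Q*(-2 + 2*Q) (G(M, Q) = (-2 + 2*Q)*(2*Q) = 2*Q*(-2 + 2*Q))
(51 + 51)/(-15 + 64) + G(-7, 7)*46 = (51 + 51)/(-15 + 64) + (4*7*(-1 + 7))*46 = 102/49 + (4*7*6)*46 = 102*(1/49) + 168*46 = 102/49 + 7728 = 378774/49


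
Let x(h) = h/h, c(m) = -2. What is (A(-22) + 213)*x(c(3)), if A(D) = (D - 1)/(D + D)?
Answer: 9395/44 ≈ 213.52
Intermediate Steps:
x(h) = 1
A(D) = (-1 + D)/(2*D) (A(D) = (-1 + D)/((2*D)) = (-1 + D)*(1/(2*D)) = (-1 + D)/(2*D))
(A(-22) + 213)*x(c(3)) = ((1/2)*(-1 - 22)/(-22) + 213)*1 = ((1/2)*(-1/22)*(-23) + 213)*1 = (23/44 + 213)*1 = (9395/44)*1 = 9395/44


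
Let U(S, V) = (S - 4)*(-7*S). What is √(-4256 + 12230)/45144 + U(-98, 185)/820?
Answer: -17493/205 + √886/15048 ≈ -85.330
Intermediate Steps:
U(S, V) = -7*S*(-4 + S) (U(S, V) = (-4 + S)*(-7*S) = -7*S*(-4 + S))
√(-4256 + 12230)/45144 + U(-98, 185)/820 = √(-4256 + 12230)/45144 + (7*(-98)*(4 - 1*(-98)))/820 = √7974*(1/45144) + (7*(-98)*(4 + 98))*(1/820) = (3*√886)*(1/45144) + (7*(-98)*102)*(1/820) = √886/15048 - 69972*1/820 = √886/15048 - 17493/205 = -17493/205 + √886/15048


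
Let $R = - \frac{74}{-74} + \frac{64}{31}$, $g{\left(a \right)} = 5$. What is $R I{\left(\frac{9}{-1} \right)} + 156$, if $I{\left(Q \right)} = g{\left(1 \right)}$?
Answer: $\frac{5311}{31} \approx 171.32$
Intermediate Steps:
$I{\left(Q \right)} = 5$
$R = \frac{95}{31}$ ($R = \left(-74\right) \left(- \frac{1}{74}\right) + 64 \cdot \frac{1}{31} = 1 + \frac{64}{31} = \frac{95}{31} \approx 3.0645$)
$R I{\left(\frac{9}{-1} \right)} + 156 = \frac{95}{31} \cdot 5 + 156 = \frac{475}{31} + 156 = \frac{5311}{31}$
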